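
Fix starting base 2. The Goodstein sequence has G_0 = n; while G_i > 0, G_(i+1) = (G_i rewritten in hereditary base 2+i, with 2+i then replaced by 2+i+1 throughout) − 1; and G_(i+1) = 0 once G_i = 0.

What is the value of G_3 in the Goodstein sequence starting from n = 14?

18750

14 —HB2→ 2^(2 + 1) + 2^2 + 2 —bump→ 3^(3 + 1) + 3^3 + 3 = 111 —(−1)→ 110
110 —HB3→ 3^(3 + 1) + 3^3 + 2 —bump→ 4^(4 + 1) + 4^4 + 2 = 1282 —(−1)→ 1281
1281 —HB4→ 4^(4 + 1) + 4^4 + 1 —bump→ 5^(5 + 1) + 5^5 + 1 = 18751 —(−1)→ 18750
18750 —HB5→ 5^(5 + 1) + 5^5 —bump→ 6^(6 + 1) + 6^6 = 326592 —(−1)→ 326591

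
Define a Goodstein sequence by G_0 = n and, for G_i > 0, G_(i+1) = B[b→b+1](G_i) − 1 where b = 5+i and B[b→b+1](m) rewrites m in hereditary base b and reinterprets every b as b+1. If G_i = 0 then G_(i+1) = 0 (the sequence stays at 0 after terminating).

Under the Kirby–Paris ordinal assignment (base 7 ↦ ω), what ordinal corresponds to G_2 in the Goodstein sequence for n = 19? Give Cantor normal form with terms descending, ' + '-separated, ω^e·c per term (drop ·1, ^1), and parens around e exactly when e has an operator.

ω·3 + 2

base 5: 19 = 3·5 + 4; at 6: 3·6 + 4 = 22; next = 21
base 6: 21 = 3·6 + 3; at 7: 3·7 + 3 = 24; next = 23
base 7: 23 = 3·7 + 2; at 8: 3·8 + 2 = 26; next = 25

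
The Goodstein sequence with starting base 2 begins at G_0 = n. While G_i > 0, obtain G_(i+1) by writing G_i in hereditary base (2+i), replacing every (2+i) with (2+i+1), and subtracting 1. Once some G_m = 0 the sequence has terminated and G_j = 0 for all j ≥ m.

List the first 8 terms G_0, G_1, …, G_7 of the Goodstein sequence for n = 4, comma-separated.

4, 26, 41, 60, 83, 109, 139, 173

base 2: 4 = 2^2; at 3: 3^3 = 27; next = 26
base 3: 26 = 2·3^2 + 2·3 + 2; at 4: 2·4^2 + 2·4 + 2 = 42; next = 41
base 4: 41 = 2·4^2 + 2·4 + 1; at 5: 2·5^2 + 2·5 + 1 = 61; next = 60
base 5: 60 = 2·5^2 + 2·5; at 6: 2·6^2 + 2·6 = 84; next = 83
base 6: 83 = 2·6^2 + 6 + 5; at 7: 2·7^2 + 7 + 5 = 110; next = 109
base 7: 109 = 2·7^2 + 7 + 4; at 8: 2·8^2 + 8 + 4 = 140; next = 139
base 8: 139 = 2·8^2 + 8 + 3; at 9: 2·9^2 + 9 + 3 = 174; next = 173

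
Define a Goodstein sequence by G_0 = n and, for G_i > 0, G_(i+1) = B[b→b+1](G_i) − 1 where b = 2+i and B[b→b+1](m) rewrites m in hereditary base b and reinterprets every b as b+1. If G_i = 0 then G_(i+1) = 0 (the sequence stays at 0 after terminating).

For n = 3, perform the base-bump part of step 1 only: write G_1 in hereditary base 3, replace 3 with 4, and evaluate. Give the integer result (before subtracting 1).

G_0 = 3. HB_2(3) = 2 + 1. Bump = 4. G_1 = 3.
G_1 = 3. HB_3(3) = 3. Bump = 4. G_2 = 3.

4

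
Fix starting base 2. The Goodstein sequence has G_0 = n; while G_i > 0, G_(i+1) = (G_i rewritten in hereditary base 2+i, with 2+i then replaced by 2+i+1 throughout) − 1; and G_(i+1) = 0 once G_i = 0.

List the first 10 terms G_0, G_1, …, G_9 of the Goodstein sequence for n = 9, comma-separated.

base 2: 9 = 2^(2 + 1) + 1; at 3: 3^(3 + 1) + 1 = 82; next = 81
base 3: 81 = 3^(3 + 1); at 4: 4^(4 + 1) = 1024; next = 1023
base 4: 1023 = 3·4^4 + 3·4^3 + 3·4^2 + 3·4 + 3; at 5: 3·5^5 + 3·5^3 + 3·5^2 + 3·5 + 3 = 9843; next = 9842
base 5: 9842 = 3·5^5 + 3·5^3 + 3·5^2 + 3·5 + 2; at 6: 3·6^6 + 3·6^3 + 3·6^2 + 3·6 + 2 = 140744; next = 140743
base 6: 140743 = 3·6^6 + 3·6^3 + 3·6^2 + 3·6 + 1; at 7: 3·7^7 + 3·7^3 + 3·7^2 + 3·7 + 1 = 2471827; next = 2471826
base 7: 2471826 = 3·7^7 + 3·7^3 + 3·7^2 + 3·7; at 8: 3·8^8 + 3·8^3 + 3·8^2 + 3·8 = 50333400; next = 50333399
base 8: 50333399 = 3·8^8 + 3·8^3 + 3·8^2 + 2·8 + 7; at 9: 3·9^9 + 3·9^3 + 3·9^2 + 2·9 + 7 = 1162263922; next = 1162263921
base 9: 1162263921 = 3·9^9 + 3·9^3 + 3·9^2 + 2·9 + 6; at 10: 3·10^10 + 3·10^3 + 3·10^2 + 2·10 + 6 = 30000003326; next = 30000003325
base 10: 30000003325 = 3·10^10 + 3·10^3 + 3·10^2 + 2·10 + 5; at 11: 3·11^11 + 3·11^3 + 3·11^2 + 2·11 + 5 = 855935016216; next = 855935016215

9, 81, 1023, 9842, 140743, 2471826, 50333399, 1162263921, 30000003325, 855935016215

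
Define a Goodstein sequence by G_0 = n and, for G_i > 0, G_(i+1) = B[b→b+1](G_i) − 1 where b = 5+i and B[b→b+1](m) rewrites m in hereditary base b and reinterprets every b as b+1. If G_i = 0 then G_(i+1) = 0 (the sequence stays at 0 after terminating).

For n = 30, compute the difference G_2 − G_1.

12

[0] 30 ≡ 5^2 + 5 (base 5). Lift 6: 42. −1: 41.
[1] 41 ≡ 6^2 + 5 (base 6). Lift 7: 54. −1: 53.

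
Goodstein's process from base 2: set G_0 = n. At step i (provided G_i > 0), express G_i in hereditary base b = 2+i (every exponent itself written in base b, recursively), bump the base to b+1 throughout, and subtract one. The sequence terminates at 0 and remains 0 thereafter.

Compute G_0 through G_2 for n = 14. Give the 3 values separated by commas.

14, 110, 1281

G_0 = 14. HB_2(14) = 2^(2 + 1) + 2^2 + 2. Bump = 111. G_1 = 110.
G_1 = 110. HB_3(110) = 3^(3 + 1) + 3^3 + 2. Bump = 1282. G_2 = 1281.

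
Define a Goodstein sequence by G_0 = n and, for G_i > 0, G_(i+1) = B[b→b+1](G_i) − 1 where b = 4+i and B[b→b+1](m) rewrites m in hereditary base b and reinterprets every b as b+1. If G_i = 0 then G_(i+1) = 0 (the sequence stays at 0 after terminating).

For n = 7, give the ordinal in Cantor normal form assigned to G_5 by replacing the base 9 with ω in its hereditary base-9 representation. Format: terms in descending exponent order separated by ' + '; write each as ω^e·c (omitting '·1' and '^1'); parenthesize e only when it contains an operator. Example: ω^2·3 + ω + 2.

6

7 —HB4→ 4 + 3 —bump→ 5 + 3 = 8 —(−1)→ 7
7 —HB5→ 5 + 2 —bump→ 6 + 2 = 8 —(−1)→ 7
7 —HB6→ 6 + 1 —bump→ 7 + 1 = 8 —(−1)→ 7
7 —HB7→ 7 —bump→ 8 = 8 —(−1)→ 7
7 —HB8→ 7 —bump→ 7 = 7 —(−1)→ 6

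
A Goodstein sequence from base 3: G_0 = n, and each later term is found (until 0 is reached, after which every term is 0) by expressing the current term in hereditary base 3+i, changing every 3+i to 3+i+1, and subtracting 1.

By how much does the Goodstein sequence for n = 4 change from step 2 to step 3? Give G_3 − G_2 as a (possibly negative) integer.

-1

i=0: 4 = 3 + 1 (b=3); 3→4: 4 + 1 = 5; 5−1 = 4
i=1: 4 = 4 (b=4); 4→5: 5 = 5; 5−1 = 4
i=2: 4 = 4 (b=5); 5→6: 4 = 4; 4−1 = 3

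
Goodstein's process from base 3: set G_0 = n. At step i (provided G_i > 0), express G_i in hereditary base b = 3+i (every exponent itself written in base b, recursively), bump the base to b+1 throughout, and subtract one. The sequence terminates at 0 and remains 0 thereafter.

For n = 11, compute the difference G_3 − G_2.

base 3: 11 = 3^2 + 2; at 4: 4^2 + 2 = 18; next = 17
base 4: 17 = 4^2 + 1; at 5: 5^2 + 1 = 26; next = 25
base 5: 25 = 5^2; at 6: 6^2 = 36; next = 35

10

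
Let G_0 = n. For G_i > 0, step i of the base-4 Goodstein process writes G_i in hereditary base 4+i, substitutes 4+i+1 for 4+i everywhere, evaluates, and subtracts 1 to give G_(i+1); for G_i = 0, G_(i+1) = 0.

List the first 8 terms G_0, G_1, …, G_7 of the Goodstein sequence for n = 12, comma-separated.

12 —HB4→ 3·4 —bump→ 3·5 = 15 —(−1)→ 14
14 —HB5→ 2·5 + 4 —bump→ 2·6 + 4 = 16 —(−1)→ 15
15 —HB6→ 2·6 + 3 —bump→ 2·7 + 3 = 17 —(−1)→ 16
16 —HB7→ 2·7 + 2 —bump→ 2·8 + 2 = 18 —(−1)→ 17
17 —HB8→ 2·8 + 1 —bump→ 2·9 + 1 = 19 —(−1)→ 18
18 —HB9→ 2·9 —bump→ 2·10 = 20 —(−1)→ 19
19 —HB10→ 10 + 9 —bump→ 11 + 9 = 20 —(−1)→ 19

12, 14, 15, 16, 17, 18, 19, 19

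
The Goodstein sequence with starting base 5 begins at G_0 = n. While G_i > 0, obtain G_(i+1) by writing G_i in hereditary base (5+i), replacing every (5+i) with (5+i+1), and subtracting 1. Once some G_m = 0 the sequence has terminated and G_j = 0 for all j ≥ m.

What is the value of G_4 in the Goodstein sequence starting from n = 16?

G_0 = 16. HB_5(16) = 3·5 + 1. Bump = 19. G_1 = 18.
G_1 = 18. HB_6(18) = 3·6. Bump = 21. G_2 = 20.
G_2 = 20. HB_7(20) = 2·7 + 6. Bump = 22. G_3 = 21.
G_3 = 21. HB_8(21) = 2·8 + 5. Bump = 23. G_4 = 22.
G_4 = 22. HB_9(22) = 2·9 + 4. Bump = 24. G_5 = 23.

22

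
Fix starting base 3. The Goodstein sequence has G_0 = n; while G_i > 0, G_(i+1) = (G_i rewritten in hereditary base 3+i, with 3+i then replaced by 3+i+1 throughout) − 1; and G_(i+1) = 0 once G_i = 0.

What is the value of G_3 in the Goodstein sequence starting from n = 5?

step 0: 5 = 3 + 2; sub 4 for 3: 4 + 2; = 6; G_1 = 6−1 = 5
step 1: 5 = 4 + 1; sub 5 for 4: 5 + 1; = 6; G_2 = 6−1 = 5
step 2: 5 = 5; sub 6 for 5: 6; = 6; G_3 = 6−1 = 5
step 3: 5 = 5; sub 7 for 6: 5; = 5; G_4 = 5−1 = 4

5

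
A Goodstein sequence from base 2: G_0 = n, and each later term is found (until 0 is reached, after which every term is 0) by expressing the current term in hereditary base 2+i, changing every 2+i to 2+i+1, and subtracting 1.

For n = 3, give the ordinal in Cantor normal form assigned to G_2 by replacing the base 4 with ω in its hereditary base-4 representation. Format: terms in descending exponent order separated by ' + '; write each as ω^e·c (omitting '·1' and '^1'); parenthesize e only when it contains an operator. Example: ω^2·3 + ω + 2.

G_0=3  [base 2] 2 + 1  →[2↦3]→  3 + 1 = 4  −1 ⇒ G_1=3
G_1=3  [base 3] 3  →[3↦4]→  4 = 4  −1 ⇒ G_2=3
G_2=3  [base 4] 3  →[4↦5]→  3 = 3  −1 ⇒ G_3=2

3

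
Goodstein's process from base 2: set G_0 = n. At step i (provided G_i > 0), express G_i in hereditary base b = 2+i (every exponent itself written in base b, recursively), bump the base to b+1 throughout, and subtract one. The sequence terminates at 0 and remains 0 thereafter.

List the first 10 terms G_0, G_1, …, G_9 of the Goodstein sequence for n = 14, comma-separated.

G_0 = 14. HB_2(14) = 2^(2 + 1) + 2^2 + 2. Bump = 111. G_1 = 110.
G_1 = 110. HB_3(110) = 3^(3 + 1) + 3^3 + 2. Bump = 1282. G_2 = 1281.
G_2 = 1281. HB_4(1281) = 4^(4 + 1) + 4^4 + 1. Bump = 18751. G_3 = 18750.
G_3 = 18750. HB_5(18750) = 5^(5 + 1) + 5^5. Bump = 326592. G_4 = 326591.
G_4 = 326591. HB_6(326591) = 6^(6 + 1) + 5·6^5 + 5·6^4 + 5·6^3 + 5·6^2 + 5·6 + 5. Bump = 5862841. G_5 = 5862840.
G_5 = 5862840. HB_7(5862840) = 7^(7 + 1) + 5·7^5 + 5·7^4 + 5·7^3 + 5·7^2 + 5·7 + 4. Bump = 134404972. G_6 = 134404971.
G_6 = 134404971. HB_8(134404971) = 8^(8 + 1) + 5·8^5 + 5·8^4 + 5·8^3 + 5·8^2 + 5·8 + 3. Bump = 3487116549. G_7 = 3487116548.
G_7 = 3487116548. HB_9(3487116548) = 9^(9 + 1) + 5·9^5 + 5·9^4 + 5·9^3 + 5·9^2 + 5·9 + 2. Bump = 100000555552. G_8 = 100000555551.
G_8 = 100000555551. HB_10(100000555551) = 10^(10 + 1) + 5·10^5 + 5·10^4 + 5·10^3 + 5·10^2 + 5·10 + 1. Bump = 3138429262497. G_9 = 3138429262496.

14, 110, 1281, 18750, 326591, 5862840, 134404971, 3487116548, 100000555551, 3138429262496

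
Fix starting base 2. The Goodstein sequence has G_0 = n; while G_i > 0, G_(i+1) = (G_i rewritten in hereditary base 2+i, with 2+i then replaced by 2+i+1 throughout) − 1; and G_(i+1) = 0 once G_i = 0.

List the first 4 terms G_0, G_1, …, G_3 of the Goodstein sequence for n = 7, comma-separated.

7, 30, 259, 3127

G_0=7  [base 2] 2^2 + 2 + 1  →[2↦3]→  3^3 + 3 + 1 = 31  −1 ⇒ G_1=30
G_1=30  [base 3] 3^3 + 3  →[3↦4]→  4^4 + 4 = 260  −1 ⇒ G_2=259
G_2=259  [base 4] 4^4 + 3  →[4↦5]→  5^5 + 3 = 3128  −1 ⇒ G_3=3127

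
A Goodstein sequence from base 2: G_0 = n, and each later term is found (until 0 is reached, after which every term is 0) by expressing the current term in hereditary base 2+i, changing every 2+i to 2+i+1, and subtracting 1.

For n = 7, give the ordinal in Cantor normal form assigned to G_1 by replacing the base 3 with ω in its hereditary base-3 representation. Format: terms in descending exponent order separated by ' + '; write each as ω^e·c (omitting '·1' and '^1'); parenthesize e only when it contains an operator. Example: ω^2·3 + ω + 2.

ω^ω + ω

i=0: 7 = 2^2 + 2 + 1 (b=2); 2→3: 3^3 + 3 + 1 = 31; 31−1 = 30
i=1: 30 = 3^3 + 3 (b=3); 3→4: 4^4 + 4 = 260; 260−1 = 259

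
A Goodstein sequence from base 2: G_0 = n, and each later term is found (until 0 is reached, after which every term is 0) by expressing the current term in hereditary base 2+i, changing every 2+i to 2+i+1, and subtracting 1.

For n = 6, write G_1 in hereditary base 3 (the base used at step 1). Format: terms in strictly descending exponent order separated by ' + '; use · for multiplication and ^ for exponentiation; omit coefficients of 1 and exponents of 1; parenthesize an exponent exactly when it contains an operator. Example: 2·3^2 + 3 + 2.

[0] 6 ≡ 2^2 + 2 (base 2). Lift 3: 30. −1: 29.
[1] 29 ≡ 3^3 + 2 (base 3). Lift 4: 258. −1: 257.

3^3 + 2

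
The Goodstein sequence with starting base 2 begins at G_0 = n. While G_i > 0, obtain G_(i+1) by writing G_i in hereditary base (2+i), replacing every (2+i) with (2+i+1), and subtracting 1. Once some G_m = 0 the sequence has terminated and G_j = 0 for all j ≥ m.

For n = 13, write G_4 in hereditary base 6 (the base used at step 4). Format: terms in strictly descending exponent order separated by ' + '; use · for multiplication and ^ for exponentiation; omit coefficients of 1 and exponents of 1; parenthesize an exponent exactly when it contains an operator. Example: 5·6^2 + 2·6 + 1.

6^(6 + 1) + 3·6^3 + 3·6^2 + 3·6 + 1

(0) 13|_2 = 2^(2 + 1) + 2^2 + 1 ↦ 3^(3 + 1) + 3^3 + 1|_3 = 109 ⇒ 108
(1) 108|_3 = 3^(3 + 1) + 3^3 ↦ 4^(4 + 1) + 4^4|_4 = 1280 ⇒ 1279
(2) 1279|_4 = 4^(4 + 1) + 3·4^3 + 3·4^2 + 3·4 + 3 ↦ 5^(5 + 1) + 3·5^3 + 3·5^2 + 3·5 + 3|_5 = 16093 ⇒ 16092
(3) 16092|_5 = 5^(5 + 1) + 3·5^3 + 3·5^2 + 3·5 + 2 ↦ 6^(6 + 1) + 3·6^3 + 3·6^2 + 3·6 + 2|_6 = 280712 ⇒ 280711
(4) 280711|_6 = 6^(6 + 1) + 3·6^3 + 3·6^2 + 3·6 + 1 ↦ 7^(7 + 1) + 3·7^3 + 3·7^2 + 3·7 + 1|_7 = 5765999 ⇒ 5765998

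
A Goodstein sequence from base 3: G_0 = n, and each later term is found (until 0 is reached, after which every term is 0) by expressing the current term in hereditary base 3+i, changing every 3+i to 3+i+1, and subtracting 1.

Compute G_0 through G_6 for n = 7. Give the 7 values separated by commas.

7, 8, 9, 9, 9, 9, 9

G_0=7  [base 3] 2·3 + 1  →[3↦4]→  2·4 + 1 = 9  −1 ⇒ G_1=8
G_1=8  [base 4] 2·4  →[4↦5]→  2·5 = 10  −1 ⇒ G_2=9
G_2=9  [base 5] 5 + 4  →[5↦6]→  6 + 4 = 10  −1 ⇒ G_3=9
G_3=9  [base 6] 6 + 3  →[6↦7]→  7 + 3 = 10  −1 ⇒ G_4=9
G_4=9  [base 7] 7 + 2  →[7↦8]→  8 + 2 = 10  −1 ⇒ G_5=9
G_5=9  [base 8] 8 + 1  →[8↦9]→  9 + 1 = 10  −1 ⇒ G_6=9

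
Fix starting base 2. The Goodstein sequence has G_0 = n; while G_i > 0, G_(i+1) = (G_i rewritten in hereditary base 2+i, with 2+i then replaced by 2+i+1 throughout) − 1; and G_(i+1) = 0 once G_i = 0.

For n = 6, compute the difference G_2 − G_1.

228

G_0 = 6. HB_2(6) = 2^2 + 2. Bump = 30. G_1 = 29.
G_1 = 29. HB_3(29) = 3^3 + 2. Bump = 258. G_2 = 257.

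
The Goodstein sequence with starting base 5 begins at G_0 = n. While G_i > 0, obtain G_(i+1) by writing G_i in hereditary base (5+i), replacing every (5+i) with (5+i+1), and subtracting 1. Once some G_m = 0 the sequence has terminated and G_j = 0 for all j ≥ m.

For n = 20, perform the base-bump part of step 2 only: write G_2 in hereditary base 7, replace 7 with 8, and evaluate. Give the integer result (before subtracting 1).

28

G_0=20  [base 5] 4·5  →[5↦6]→  4·6 = 24  −1 ⇒ G_1=23
G_1=23  [base 6] 3·6 + 5  →[6↦7]→  3·7 + 5 = 26  −1 ⇒ G_2=25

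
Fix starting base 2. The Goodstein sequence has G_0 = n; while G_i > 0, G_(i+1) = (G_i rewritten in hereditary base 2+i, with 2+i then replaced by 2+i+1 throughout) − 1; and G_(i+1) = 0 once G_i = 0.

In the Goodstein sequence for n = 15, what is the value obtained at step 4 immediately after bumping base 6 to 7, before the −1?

6588345

(0) 15|_2 = 2^(2 + 1) + 2^2 + 2 + 1 ↦ 3^(3 + 1) + 3^3 + 3 + 1|_3 = 112 ⇒ 111
(1) 111|_3 = 3^(3 + 1) + 3^3 + 3 ↦ 4^(4 + 1) + 4^4 + 4|_4 = 1284 ⇒ 1283
(2) 1283|_4 = 4^(4 + 1) + 4^4 + 3 ↦ 5^(5 + 1) + 5^5 + 3|_5 = 18753 ⇒ 18752
(3) 18752|_5 = 5^(5 + 1) + 5^5 + 2 ↦ 6^(6 + 1) + 6^6 + 2|_6 = 326594 ⇒ 326593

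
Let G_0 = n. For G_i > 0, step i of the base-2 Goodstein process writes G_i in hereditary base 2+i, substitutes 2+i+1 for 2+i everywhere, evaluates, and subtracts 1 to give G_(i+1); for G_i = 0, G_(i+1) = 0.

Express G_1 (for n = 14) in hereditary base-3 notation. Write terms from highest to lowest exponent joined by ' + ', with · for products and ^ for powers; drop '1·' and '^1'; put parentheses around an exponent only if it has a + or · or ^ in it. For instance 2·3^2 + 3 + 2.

[0] 14 ≡ 2^(2 + 1) + 2^2 + 2 (base 2). Lift 3: 111. −1: 110.
[1] 110 ≡ 3^(3 + 1) + 3^3 + 2 (base 3). Lift 4: 1282. −1: 1281.

3^(3 + 1) + 3^3 + 2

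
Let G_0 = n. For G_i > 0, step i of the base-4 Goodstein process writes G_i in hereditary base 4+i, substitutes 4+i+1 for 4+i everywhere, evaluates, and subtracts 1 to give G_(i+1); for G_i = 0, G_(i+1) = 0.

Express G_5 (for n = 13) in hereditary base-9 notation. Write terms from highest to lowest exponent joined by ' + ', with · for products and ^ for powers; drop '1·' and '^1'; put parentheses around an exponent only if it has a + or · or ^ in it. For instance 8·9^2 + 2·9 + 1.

[0] 13 ≡ 3·4 + 1 (base 4). Lift 5: 16. −1: 15.
[1] 15 ≡ 3·5 (base 5). Lift 6: 18. −1: 17.
[2] 17 ≡ 2·6 + 5 (base 6). Lift 7: 19. −1: 18.
[3] 18 ≡ 2·7 + 4 (base 7). Lift 8: 20. −1: 19.
[4] 19 ≡ 2·8 + 3 (base 8). Lift 9: 21. −1: 20.
[5] 20 ≡ 2·9 + 2 (base 9). Lift 10: 22. −1: 21.

2·9 + 2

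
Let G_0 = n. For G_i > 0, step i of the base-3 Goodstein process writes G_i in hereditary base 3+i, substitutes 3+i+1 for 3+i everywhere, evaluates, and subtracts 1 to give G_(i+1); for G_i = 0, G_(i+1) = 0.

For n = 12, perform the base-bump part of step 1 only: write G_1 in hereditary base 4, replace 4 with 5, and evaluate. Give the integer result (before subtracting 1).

28

12 —HB3→ 3^2 + 3 —bump→ 4^2 + 4 = 20 —(−1)→ 19
19 —HB4→ 4^2 + 3 —bump→ 5^2 + 3 = 28 —(−1)→ 27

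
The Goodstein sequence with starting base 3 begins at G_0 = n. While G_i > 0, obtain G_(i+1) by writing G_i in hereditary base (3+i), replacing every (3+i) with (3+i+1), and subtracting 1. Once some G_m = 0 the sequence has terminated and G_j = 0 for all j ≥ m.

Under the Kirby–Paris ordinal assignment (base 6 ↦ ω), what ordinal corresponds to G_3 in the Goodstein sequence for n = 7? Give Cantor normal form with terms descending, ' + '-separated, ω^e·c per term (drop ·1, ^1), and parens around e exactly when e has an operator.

ω + 3

[0] 7 ≡ 2·3 + 1 (base 3). Lift 4: 9. −1: 8.
[1] 8 ≡ 2·4 (base 4). Lift 5: 10. −1: 9.
[2] 9 ≡ 5 + 4 (base 5). Lift 6: 10. −1: 9.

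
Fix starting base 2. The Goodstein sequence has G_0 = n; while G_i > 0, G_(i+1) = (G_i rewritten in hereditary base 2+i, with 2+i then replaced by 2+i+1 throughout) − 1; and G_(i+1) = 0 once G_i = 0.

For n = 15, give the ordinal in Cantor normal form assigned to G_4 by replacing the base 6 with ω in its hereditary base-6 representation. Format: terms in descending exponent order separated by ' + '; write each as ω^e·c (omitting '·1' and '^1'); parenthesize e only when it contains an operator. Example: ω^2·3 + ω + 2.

G_0=15  [base 2] 2^(2 + 1) + 2^2 + 2 + 1  →[2↦3]→  3^(3 + 1) + 3^3 + 3 + 1 = 112  −1 ⇒ G_1=111
G_1=111  [base 3] 3^(3 + 1) + 3^3 + 3  →[3↦4]→  4^(4 + 1) + 4^4 + 4 = 1284  −1 ⇒ G_2=1283
G_2=1283  [base 4] 4^(4 + 1) + 4^4 + 3  →[4↦5]→  5^(5 + 1) + 5^5 + 3 = 18753  −1 ⇒ G_3=18752
G_3=18752  [base 5] 5^(5 + 1) + 5^5 + 2  →[5↦6]→  6^(6 + 1) + 6^6 + 2 = 326594  −1 ⇒ G_4=326593
G_4=326593  [base 6] 6^(6 + 1) + 6^6 + 1  →[6↦7]→  7^(7 + 1) + 7^7 + 1 = 6588345  −1 ⇒ G_5=6588344

ω^(ω + 1) + ω^ω + 1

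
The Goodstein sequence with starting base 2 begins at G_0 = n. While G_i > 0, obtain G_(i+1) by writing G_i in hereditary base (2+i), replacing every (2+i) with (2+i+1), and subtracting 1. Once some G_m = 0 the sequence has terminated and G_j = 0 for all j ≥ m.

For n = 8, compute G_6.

G_0=8  [base 2] 2^(2 + 1)  →[2↦3]→  3^(3 + 1) = 81  −1 ⇒ G_1=80
G_1=80  [base 3] 2·3^3 + 2·3^2 + 2·3 + 2  →[3↦4]→  2·4^4 + 2·4^2 + 2·4 + 2 = 554  −1 ⇒ G_2=553
G_2=553  [base 4] 2·4^4 + 2·4^2 + 2·4 + 1  →[4↦5]→  2·5^5 + 2·5^2 + 2·5 + 1 = 6311  −1 ⇒ G_3=6310
G_3=6310  [base 5] 2·5^5 + 2·5^2 + 2·5  →[5↦6]→  2·6^6 + 2·6^2 + 2·6 = 93396  −1 ⇒ G_4=93395
G_4=93395  [base 6] 2·6^6 + 2·6^2 + 6 + 5  →[6↦7]→  2·7^7 + 2·7^2 + 7 + 5 = 1647196  −1 ⇒ G_5=1647195
G_5=1647195  [base 7] 2·7^7 + 2·7^2 + 7 + 4  →[7↦8]→  2·8^8 + 2·8^2 + 8 + 4 = 33554572  −1 ⇒ G_6=33554571

33554571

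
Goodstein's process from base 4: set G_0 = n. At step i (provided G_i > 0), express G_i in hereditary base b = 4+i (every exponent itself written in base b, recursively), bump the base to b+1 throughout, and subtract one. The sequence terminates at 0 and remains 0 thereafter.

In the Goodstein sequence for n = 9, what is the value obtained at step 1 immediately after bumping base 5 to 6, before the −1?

12

(0) 9|_4 = 2·4 + 1 ↦ 2·5 + 1|_5 = 11 ⇒ 10
(1) 10|_5 = 2·5 ↦ 2·6|_6 = 12 ⇒ 11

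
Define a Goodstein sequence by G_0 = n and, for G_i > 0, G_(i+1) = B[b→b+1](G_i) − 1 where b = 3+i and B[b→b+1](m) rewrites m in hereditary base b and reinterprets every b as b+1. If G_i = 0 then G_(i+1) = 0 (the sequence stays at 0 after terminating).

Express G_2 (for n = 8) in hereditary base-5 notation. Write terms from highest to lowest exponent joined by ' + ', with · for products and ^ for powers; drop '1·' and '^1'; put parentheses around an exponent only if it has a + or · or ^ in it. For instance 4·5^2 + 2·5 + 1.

2·5

[0] 8 ≡ 2·3 + 2 (base 3). Lift 4: 10. −1: 9.
[1] 9 ≡ 2·4 + 1 (base 4). Lift 5: 11. −1: 10.
[2] 10 ≡ 2·5 (base 5). Lift 6: 12. −1: 11.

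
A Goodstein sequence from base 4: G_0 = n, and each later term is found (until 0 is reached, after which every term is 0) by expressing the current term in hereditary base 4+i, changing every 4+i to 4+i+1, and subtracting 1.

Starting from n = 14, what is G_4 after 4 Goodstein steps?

21

i=0: 14 = 3·4 + 2 (b=4); 4→5: 3·5 + 2 = 17; 17−1 = 16
i=1: 16 = 3·5 + 1 (b=5); 5→6: 3·6 + 1 = 19; 19−1 = 18
i=2: 18 = 3·6 (b=6); 6→7: 3·7 = 21; 21−1 = 20
i=3: 20 = 2·7 + 6 (b=7); 7→8: 2·8 + 6 = 22; 22−1 = 21
i=4: 21 = 2·8 + 5 (b=8); 8→9: 2·9 + 5 = 23; 23−1 = 22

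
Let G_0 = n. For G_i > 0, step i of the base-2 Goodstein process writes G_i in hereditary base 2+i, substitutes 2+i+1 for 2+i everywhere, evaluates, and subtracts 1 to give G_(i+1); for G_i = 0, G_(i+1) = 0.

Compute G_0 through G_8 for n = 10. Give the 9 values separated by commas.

step 0: 10 = 2^(2 + 1) + 2; sub 3 for 2: 3^(3 + 1) + 3; = 84; G_1 = 84−1 = 83
step 1: 83 = 3^(3 + 1) + 2; sub 4 for 3: 4^(4 + 1) + 2; = 1026; G_2 = 1026−1 = 1025
step 2: 1025 = 4^(4 + 1) + 1; sub 5 for 4: 5^(5 + 1) + 1; = 15626; G_3 = 15626−1 = 15625
step 3: 15625 = 5^(5 + 1); sub 6 for 5: 6^(6 + 1); = 279936; G_4 = 279936−1 = 279935
step 4: 279935 = 5·6^6 + 5·6^5 + 5·6^4 + 5·6^3 + 5·6^2 + 5·6 + 5; sub 7 for 6: 5·7^7 + 5·7^5 + 5·7^4 + 5·7^3 + 5·7^2 + 5·7 + 5; = 4215755; G_5 = 4215755−1 = 4215754
step 5: 4215754 = 5·7^7 + 5·7^5 + 5·7^4 + 5·7^3 + 5·7^2 + 5·7 + 4; sub 8 for 7: 5·8^8 + 5·8^5 + 5·8^4 + 5·8^3 + 5·8^2 + 5·8 + 4; = 84073324; G_6 = 84073324−1 = 84073323
step 6: 84073323 = 5·8^8 + 5·8^5 + 5·8^4 + 5·8^3 + 5·8^2 + 5·8 + 3; sub 9 for 8: 5·9^9 + 5·9^5 + 5·9^4 + 5·9^3 + 5·9^2 + 5·9 + 3; = 1937434593; G_7 = 1937434593−1 = 1937434592
step 7: 1937434592 = 5·9^9 + 5·9^5 + 5·9^4 + 5·9^3 + 5·9^2 + 5·9 + 2; sub 10 for 9: 5·10^10 + 5·10^5 + 5·10^4 + 5·10^3 + 5·10^2 + 5·10 + 2; = 50000555552; G_8 = 50000555552−1 = 50000555551

10, 83, 1025, 15625, 279935, 4215754, 84073323, 1937434592, 50000555551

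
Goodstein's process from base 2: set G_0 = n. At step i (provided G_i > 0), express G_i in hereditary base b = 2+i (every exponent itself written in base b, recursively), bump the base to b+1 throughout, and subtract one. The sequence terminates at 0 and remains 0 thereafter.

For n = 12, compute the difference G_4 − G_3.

264334

G_0 = 12. HB_2(12) = 2^(2 + 1) + 2^2. Bump = 108. G_1 = 107.
G_1 = 107. HB_3(107) = 3^(3 + 1) + 2·3^2 + 2·3 + 2. Bump = 1066. G_2 = 1065.
G_2 = 1065. HB_4(1065) = 4^(4 + 1) + 2·4^2 + 2·4 + 1. Bump = 15686. G_3 = 15685.
G_3 = 15685. HB_5(15685) = 5^(5 + 1) + 2·5^2 + 2·5. Bump = 280020. G_4 = 280019.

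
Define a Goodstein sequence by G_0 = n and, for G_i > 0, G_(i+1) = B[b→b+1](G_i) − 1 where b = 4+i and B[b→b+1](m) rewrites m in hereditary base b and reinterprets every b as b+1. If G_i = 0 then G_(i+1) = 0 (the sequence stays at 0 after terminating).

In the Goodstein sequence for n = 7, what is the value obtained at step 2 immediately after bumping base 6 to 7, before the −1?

8

i=0: 7 = 4 + 3 (b=4); 4→5: 5 + 3 = 8; 8−1 = 7
i=1: 7 = 5 + 2 (b=5); 5→6: 6 + 2 = 8; 8−1 = 7
i=2: 7 = 6 + 1 (b=6); 6→7: 7 + 1 = 8; 8−1 = 7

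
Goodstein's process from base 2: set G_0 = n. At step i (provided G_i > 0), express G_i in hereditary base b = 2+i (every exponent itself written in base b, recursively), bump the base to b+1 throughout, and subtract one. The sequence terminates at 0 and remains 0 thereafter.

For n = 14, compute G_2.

G_0 = 14. HB_2(14) = 2^(2 + 1) + 2^2 + 2. Bump = 111. G_1 = 110.
G_1 = 110. HB_3(110) = 3^(3 + 1) + 3^3 + 2. Bump = 1282. G_2 = 1281.
G_2 = 1281. HB_4(1281) = 4^(4 + 1) + 4^4 + 1. Bump = 18751. G_3 = 18750.

1281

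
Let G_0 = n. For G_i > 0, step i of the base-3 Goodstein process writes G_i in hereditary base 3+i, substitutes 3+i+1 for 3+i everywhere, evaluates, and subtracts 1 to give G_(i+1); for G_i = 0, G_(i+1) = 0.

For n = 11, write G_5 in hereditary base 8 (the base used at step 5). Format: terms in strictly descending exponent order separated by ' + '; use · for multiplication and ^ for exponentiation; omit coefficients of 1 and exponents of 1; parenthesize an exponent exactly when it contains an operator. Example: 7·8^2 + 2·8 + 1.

5·8 + 3

G_0=11  [base 3] 3^2 + 2  →[3↦4]→  4^2 + 2 = 18  −1 ⇒ G_1=17
G_1=17  [base 4] 4^2 + 1  →[4↦5]→  5^2 + 1 = 26  −1 ⇒ G_2=25
G_2=25  [base 5] 5^2  →[5↦6]→  6^2 = 36  −1 ⇒ G_3=35
G_3=35  [base 6] 5·6 + 5  →[6↦7]→  5·7 + 5 = 40  −1 ⇒ G_4=39
G_4=39  [base 7] 5·7 + 4  →[7↦8]→  5·8 + 4 = 44  −1 ⇒ G_5=43
G_5=43  [base 8] 5·8 + 3  →[8↦9]→  5·9 + 3 = 48  −1 ⇒ G_6=47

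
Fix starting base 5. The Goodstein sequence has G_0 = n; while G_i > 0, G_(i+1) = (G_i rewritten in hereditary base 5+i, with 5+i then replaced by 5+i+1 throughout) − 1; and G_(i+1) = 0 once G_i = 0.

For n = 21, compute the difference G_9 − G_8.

2

(0) 21|_5 = 4·5 + 1 ↦ 4·6 + 1|_6 = 25 ⇒ 24
(1) 24|_6 = 4·6 ↦ 4·7|_7 = 28 ⇒ 27
(2) 27|_7 = 3·7 + 6 ↦ 3·8 + 6|_8 = 30 ⇒ 29
(3) 29|_8 = 3·8 + 5 ↦ 3·9 + 5|_9 = 32 ⇒ 31
(4) 31|_9 = 3·9 + 4 ↦ 3·10 + 4|_10 = 34 ⇒ 33
(5) 33|_10 = 3·10 + 3 ↦ 3·11 + 3|_11 = 36 ⇒ 35
(6) 35|_11 = 3·11 + 2 ↦ 3·12 + 2|_12 = 38 ⇒ 37
(7) 37|_12 = 3·12 + 1 ↦ 3·13 + 1|_13 = 40 ⇒ 39
(8) 39|_13 = 3·13 ↦ 3·14|_14 = 42 ⇒ 41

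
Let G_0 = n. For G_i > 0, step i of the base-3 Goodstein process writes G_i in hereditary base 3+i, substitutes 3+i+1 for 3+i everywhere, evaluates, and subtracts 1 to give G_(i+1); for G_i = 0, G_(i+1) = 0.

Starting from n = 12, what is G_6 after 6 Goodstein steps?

[0] 12 ≡ 3^2 + 3 (base 3). Lift 4: 20. −1: 19.
[1] 19 ≡ 4^2 + 3 (base 4). Lift 5: 28. −1: 27.
[2] 27 ≡ 5^2 + 2 (base 5). Lift 6: 38. −1: 37.
[3] 37 ≡ 6^2 + 1 (base 6). Lift 7: 50. −1: 49.
[4] 49 ≡ 7^2 (base 7). Lift 8: 64. −1: 63.
[5] 63 ≡ 7·8 + 7 (base 8). Lift 9: 70. −1: 69.
[6] 69 ≡ 7·9 + 6 (base 9). Lift 10: 76. −1: 75.

69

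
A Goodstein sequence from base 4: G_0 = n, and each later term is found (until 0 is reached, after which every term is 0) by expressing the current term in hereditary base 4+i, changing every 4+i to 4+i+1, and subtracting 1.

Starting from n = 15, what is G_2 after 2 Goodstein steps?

19

[0] 15 ≡ 3·4 + 3 (base 4). Lift 5: 18. −1: 17.
[1] 17 ≡ 3·5 + 2 (base 5). Lift 6: 20. −1: 19.
[2] 19 ≡ 3·6 + 1 (base 6). Lift 7: 22. −1: 21.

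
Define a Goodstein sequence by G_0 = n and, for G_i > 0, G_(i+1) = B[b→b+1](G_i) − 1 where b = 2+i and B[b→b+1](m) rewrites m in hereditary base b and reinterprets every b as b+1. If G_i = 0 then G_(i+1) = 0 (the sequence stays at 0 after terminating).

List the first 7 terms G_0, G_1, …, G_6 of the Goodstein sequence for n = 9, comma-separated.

9, 81, 1023, 9842, 140743, 2471826, 50333399

(0) 9|_2 = 2^(2 + 1) + 1 ↦ 3^(3 + 1) + 1|_3 = 82 ⇒ 81
(1) 81|_3 = 3^(3 + 1) ↦ 4^(4 + 1)|_4 = 1024 ⇒ 1023
(2) 1023|_4 = 3·4^4 + 3·4^3 + 3·4^2 + 3·4 + 3 ↦ 3·5^5 + 3·5^3 + 3·5^2 + 3·5 + 3|_5 = 9843 ⇒ 9842
(3) 9842|_5 = 3·5^5 + 3·5^3 + 3·5^2 + 3·5 + 2 ↦ 3·6^6 + 3·6^3 + 3·6^2 + 3·6 + 2|_6 = 140744 ⇒ 140743
(4) 140743|_6 = 3·6^6 + 3·6^3 + 3·6^2 + 3·6 + 1 ↦ 3·7^7 + 3·7^3 + 3·7^2 + 3·7 + 1|_7 = 2471827 ⇒ 2471826
(5) 2471826|_7 = 3·7^7 + 3·7^3 + 3·7^2 + 3·7 ↦ 3·8^8 + 3·8^3 + 3·8^2 + 3·8|_8 = 50333400 ⇒ 50333399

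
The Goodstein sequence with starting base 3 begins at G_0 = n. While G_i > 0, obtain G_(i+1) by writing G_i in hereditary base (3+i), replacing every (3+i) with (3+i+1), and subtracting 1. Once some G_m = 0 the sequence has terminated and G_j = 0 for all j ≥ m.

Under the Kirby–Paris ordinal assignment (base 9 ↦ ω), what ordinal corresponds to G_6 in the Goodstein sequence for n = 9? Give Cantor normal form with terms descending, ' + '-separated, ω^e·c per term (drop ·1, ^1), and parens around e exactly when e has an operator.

[0] 9 ≡ 3^2 (base 3). Lift 4: 16. −1: 15.
[1] 15 ≡ 3·4 + 3 (base 4). Lift 5: 18. −1: 17.
[2] 17 ≡ 3·5 + 2 (base 5). Lift 6: 20. −1: 19.
[3] 19 ≡ 3·6 + 1 (base 6). Lift 7: 22. −1: 21.
[4] 21 ≡ 3·7 (base 7). Lift 8: 24. −1: 23.
[5] 23 ≡ 2·8 + 7 (base 8). Lift 9: 25. −1: 24.

ω·2 + 6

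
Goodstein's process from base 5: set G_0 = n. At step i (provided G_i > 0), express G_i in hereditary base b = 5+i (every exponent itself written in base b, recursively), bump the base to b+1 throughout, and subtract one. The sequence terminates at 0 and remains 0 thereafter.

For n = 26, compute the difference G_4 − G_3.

G_0=26  [base 5] 5^2 + 1  →[5↦6]→  6^2 + 1 = 37  −1 ⇒ G_1=36
G_1=36  [base 6] 6^2  →[6↦7]→  7^2 = 49  −1 ⇒ G_2=48
G_2=48  [base 7] 6·7 + 6  →[7↦8]→  6·8 + 6 = 54  −1 ⇒ G_3=53
G_3=53  [base 8] 6·8 + 5  →[8↦9]→  6·9 + 5 = 59  −1 ⇒ G_4=58

5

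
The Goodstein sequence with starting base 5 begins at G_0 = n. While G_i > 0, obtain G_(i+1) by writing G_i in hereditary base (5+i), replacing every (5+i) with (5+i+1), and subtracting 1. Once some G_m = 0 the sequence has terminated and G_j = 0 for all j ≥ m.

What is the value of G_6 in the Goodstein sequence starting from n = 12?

15

12 —HB5→ 2·5 + 2 —bump→ 2·6 + 2 = 14 —(−1)→ 13
13 —HB6→ 2·6 + 1 —bump→ 2·7 + 1 = 15 —(−1)→ 14
14 —HB7→ 2·7 —bump→ 2·8 = 16 —(−1)→ 15
15 —HB8→ 8 + 7 —bump→ 9 + 7 = 16 —(−1)→ 15
15 —HB9→ 9 + 6 —bump→ 10 + 6 = 16 —(−1)→ 15
15 —HB10→ 10 + 5 —bump→ 11 + 5 = 16 —(−1)→ 15
15 —HB11→ 11 + 4 —bump→ 12 + 4 = 16 —(−1)→ 15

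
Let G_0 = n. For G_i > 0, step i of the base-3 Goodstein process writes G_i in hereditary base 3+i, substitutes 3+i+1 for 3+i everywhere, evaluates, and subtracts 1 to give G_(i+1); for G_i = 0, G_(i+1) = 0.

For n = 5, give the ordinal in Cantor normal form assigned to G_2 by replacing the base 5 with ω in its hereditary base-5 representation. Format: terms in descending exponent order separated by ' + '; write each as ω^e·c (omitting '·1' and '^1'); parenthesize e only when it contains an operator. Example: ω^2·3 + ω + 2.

5 —HB3→ 3 + 2 —bump→ 4 + 2 = 6 —(−1)→ 5
5 —HB4→ 4 + 1 —bump→ 5 + 1 = 6 —(−1)→ 5
5 —HB5→ 5 —bump→ 6 = 6 —(−1)→ 5

ω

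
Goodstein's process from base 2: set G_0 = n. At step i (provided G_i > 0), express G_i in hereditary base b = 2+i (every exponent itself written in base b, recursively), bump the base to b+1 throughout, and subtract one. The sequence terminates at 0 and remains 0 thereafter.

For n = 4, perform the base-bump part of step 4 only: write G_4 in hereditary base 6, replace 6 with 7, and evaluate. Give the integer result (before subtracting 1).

base 2: 4 = 2^2; at 3: 3^3 = 27; next = 26
base 3: 26 = 2·3^2 + 2·3 + 2; at 4: 2·4^2 + 2·4 + 2 = 42; next = 41
base 4: 41 = 2·4^2 + 2·4 + 1; at 5: 2·5^2 + 2·5 + 1 = 61; next = 60
base 5: 60 = 2·5^2 + 2·5; at 6: 2·6^2 + 2·6 = 84; next = 83
base 6: 83 = 2·6^2 + 6 + 5; at 7: 2·7^2 + 7 + 5 = 110; next = 109

110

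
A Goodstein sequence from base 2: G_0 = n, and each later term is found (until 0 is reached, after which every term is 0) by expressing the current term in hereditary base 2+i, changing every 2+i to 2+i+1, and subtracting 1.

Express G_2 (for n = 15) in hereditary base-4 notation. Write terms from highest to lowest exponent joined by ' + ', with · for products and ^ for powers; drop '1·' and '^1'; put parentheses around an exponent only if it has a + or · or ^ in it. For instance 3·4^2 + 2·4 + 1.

4^(4 + 1) + 4^4 + 3

[0] 15 ≡ 2^(2 + 1) + 2^2 + 2 + 1 (base 2). Lift 3: 112. −1: 111.
[1] 111 ≡ 3^(3 + 1) + 3^3 + 3 (base 3). Lift 4: 1284. −1: 1283.
[2] 1283 ≡ 4^(4 + 1) + 4^4 + 3 (base 4). Lift 5: 18753. −1: 18752.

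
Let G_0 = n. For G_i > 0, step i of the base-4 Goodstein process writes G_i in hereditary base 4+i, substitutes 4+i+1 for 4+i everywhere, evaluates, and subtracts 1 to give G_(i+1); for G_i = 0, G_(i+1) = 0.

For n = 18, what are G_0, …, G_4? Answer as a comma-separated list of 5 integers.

(0) 18|_4 = 4^2 + 2 ↦ 5^2 + 2|_5 = 27 ⇒ 26
(1) 26|_5 = 5^2 + 1 ↦ 6^2 + 1|_6 = 37 ⇒ 36
(2) 36|_6 = 6^2 ↦ 7^2|_7 = 49 ⇒ 48
(3) 48|_7 = 6·7 + 6 ↦ 6·8 + 6|_8 = 54 ⇒ 53

18, 26, 36, 48, 53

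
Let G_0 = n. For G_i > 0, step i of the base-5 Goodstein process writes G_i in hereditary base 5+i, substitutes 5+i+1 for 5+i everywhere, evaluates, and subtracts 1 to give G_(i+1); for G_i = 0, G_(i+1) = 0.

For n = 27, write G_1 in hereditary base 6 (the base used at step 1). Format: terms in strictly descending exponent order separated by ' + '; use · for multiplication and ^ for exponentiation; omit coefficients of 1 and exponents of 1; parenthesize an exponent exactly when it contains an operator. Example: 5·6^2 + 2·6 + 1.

6^2 + 1

i=0: 27 = 5^2 + 2 (b=5); 5→6: 6^2 + 2 = 38; 38−1 = 37
i=1: 37 = 6^2 + 1 (b=6); 6→7: 7^2 + 1 = 50; 50−1 = 49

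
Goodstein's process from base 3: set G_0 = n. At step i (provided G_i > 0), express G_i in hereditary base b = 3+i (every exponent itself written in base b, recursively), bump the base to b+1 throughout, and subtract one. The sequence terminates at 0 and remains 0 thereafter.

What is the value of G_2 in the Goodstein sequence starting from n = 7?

9

i=0: 7 = 2·3 + 1 (b=3); 3→4: 2·4 + 1 = 9; 9−1 = 8
i=1: 8 = 2·4 (b=4); 4→5: 2·5 = 10; 10−1 = 9
i=2: 9 = 5 + 4 (b=5); 5→6: 6 + 4 = 10; 10−1 = 9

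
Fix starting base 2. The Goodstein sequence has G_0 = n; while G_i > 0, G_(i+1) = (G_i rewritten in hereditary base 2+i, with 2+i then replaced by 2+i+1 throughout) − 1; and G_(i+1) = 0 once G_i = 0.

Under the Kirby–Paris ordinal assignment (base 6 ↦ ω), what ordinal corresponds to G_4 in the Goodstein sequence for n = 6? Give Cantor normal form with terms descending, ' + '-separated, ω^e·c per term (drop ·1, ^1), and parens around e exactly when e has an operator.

ω^5·5 + ω^4·5 + ω^3·5 + ω^2·5 + ω·5 + 5

[0] 6 ≡ 2^2 + 2 (base 2). Lift 3: 30. −1: 29.
[1] 29 ≡ 3^3 + 2 (base 3). Lift 4: 258. −1: 257.
[2] 257 ≡ 4^4 + 1 (base 4). Lift 5: 3126. −1: 3125.
[3] 3125 ≡ 5^5 (base 5). Lift 6: 46656. −1: 46655.
[4] 46655 ≡ 5·6^5 + 5·6^4 + 5·6^3 + 5·6^2 + 5·6 + 5 (base 6). Lift 7: 98040. −1: 98039.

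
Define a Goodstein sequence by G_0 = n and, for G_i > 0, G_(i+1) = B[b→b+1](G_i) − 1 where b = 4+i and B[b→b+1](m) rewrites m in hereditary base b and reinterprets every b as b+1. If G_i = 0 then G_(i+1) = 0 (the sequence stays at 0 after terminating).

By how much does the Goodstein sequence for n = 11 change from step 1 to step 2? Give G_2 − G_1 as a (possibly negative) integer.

1

(0) 11|_4 = 2·4 + 3 ↦ 2·5 + 3|_5 = 13 ⇒ 12
(1) 12|_5 = 2·5 + 2 ↦ 2·6 + 2|_6 = 14 ⇒ 13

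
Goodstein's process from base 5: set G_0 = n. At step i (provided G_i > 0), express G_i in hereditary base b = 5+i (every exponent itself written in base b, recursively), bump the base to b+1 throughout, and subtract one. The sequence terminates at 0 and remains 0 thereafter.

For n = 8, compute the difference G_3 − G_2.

G_0 = 8. HB_5(8) = 5 + 3. Bump = 9. G_1 = 8.
G_1 = 8. HB_6(8) = 6 + 2. Bump = 9. G_2 = 8.
G_2 = 8. HB_7(8) = 7 + 1. Bump = 9. G_3 = 8.

0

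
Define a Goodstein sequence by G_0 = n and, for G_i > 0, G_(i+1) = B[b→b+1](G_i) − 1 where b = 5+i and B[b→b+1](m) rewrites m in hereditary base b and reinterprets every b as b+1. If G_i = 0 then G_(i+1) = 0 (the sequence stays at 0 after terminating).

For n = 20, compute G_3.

27

[0] 20 ≡ 4·5 (base 5). Lift 6: 24. −1: 23.
[1] 23 ≡ 3·6 + 5 (base 6). Lift 7: 26. −1: 25.
[2] 25 ≡ 3·7 + 4 (base 7). Lift 8: 28. −1: 27.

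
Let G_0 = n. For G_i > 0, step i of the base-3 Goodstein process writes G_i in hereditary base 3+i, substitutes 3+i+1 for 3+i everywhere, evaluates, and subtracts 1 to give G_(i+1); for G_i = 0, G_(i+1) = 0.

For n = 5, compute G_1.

5

base 3: 5 = 3 + 2; at 4: 4 + 2 = 6; next = 5
base 4: 5 = 4 + 1; at 5: 5 + 1 = 6; next = 5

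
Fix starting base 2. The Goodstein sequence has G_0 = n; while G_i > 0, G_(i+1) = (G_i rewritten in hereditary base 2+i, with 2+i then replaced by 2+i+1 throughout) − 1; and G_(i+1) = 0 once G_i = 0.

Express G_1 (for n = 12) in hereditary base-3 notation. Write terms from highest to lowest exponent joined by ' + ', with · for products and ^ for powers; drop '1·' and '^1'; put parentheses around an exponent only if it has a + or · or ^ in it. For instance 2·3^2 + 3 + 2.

3^(3 + 1) + 2·3^2 + 2·3 + 2

(0) 12|_2 = 2^(2 + 1) + 2^2 ↦ 3^(3 + 1) + 3^3|_3 = 108 ⇒ 107
(1) 107|_3 = 3^(3 + 1) + 2·3^2 + 2·3 + 2 ↦ 4^(4 + 1) + 2·4^2 + 2·4 + 2|_4 = 1066 ⇒ 1065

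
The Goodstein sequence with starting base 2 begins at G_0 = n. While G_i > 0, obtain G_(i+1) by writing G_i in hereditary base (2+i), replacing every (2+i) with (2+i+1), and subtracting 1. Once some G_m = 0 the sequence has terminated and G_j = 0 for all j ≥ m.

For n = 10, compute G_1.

83

base 2: 10 = 2^(2 + 1) + 2; at 3: 3^(3 + 1) + 3 = 84; next = 83
base 3: 83 = 3^(3 + 1) + 2; at 4: 4^(4 + 1) + 2 = 1026; next = 1025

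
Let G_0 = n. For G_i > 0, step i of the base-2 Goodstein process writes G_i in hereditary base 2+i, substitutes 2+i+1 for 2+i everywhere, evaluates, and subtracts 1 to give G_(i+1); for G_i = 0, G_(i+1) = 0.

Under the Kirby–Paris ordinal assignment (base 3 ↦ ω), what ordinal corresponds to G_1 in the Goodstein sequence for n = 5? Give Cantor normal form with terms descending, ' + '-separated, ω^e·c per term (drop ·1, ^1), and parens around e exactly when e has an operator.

5 —HB2→ 2^2 + 1 —bump→ 3^3 + 1 = 28 —(−1)→ 27
27 —HB3→ 3^3 —bump→ 4^4 = 256 —(−1)→ 255

ω^ω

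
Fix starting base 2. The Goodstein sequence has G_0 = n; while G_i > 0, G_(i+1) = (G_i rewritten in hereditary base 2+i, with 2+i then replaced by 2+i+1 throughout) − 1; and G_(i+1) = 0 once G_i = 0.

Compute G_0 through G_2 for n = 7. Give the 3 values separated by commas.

[0] 7 ≡ 2^2 + 2 + 1 (base 2). Lift 3: 31. −1: 30.
[1] 30 ≡ 3^3 + 3 (base 3). Lift 4: 260. −1: 259.

7, 30, 259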